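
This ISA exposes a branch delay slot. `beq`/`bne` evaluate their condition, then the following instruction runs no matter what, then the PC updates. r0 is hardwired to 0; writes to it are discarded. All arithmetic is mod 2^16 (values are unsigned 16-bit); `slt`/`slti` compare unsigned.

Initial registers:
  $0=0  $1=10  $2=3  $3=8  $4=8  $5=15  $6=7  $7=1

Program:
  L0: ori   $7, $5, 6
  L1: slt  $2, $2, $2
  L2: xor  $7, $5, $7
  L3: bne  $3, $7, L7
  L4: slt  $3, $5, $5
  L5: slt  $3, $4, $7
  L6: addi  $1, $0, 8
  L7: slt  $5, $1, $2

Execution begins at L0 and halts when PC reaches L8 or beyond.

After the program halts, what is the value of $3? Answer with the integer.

0

  step pc=0: ori   $7, $5, 6  regs=(0,10,3,8,8,15,7,15)
  step pc=1: slt  $2, $2, $2  regs=(0,10,0,8,8,15,7,15)
  step pc=2: xor  $7, $5, $7  regs=(0,10,0,8,8,15,7,0)
  step pc=3: bne  $3, $7, L7  cond=T  regs=(0,10,0,8,8,15,7,0)
  step pc=4: slt  $3, $5, $5  regs=(0,10,0,0,8,15,7,0)
  step pc=7: slt  $5, $1, $2  regs=(0,10,0,0,8,0,7,0)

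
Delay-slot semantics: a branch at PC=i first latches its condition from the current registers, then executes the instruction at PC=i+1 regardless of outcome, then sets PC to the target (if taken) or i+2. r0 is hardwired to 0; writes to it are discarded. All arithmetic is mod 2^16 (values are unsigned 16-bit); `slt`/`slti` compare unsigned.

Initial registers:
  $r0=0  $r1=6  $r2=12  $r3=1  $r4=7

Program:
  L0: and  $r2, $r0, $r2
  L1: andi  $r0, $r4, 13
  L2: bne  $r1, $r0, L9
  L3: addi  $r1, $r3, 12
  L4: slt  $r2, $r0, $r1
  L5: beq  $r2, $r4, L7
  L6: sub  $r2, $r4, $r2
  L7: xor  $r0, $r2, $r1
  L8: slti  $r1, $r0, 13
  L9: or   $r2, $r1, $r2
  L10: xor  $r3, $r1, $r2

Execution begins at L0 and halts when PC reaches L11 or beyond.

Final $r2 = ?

  step pc=0: and  $r2, $r0, $r2  regs=(0,6,0,1,7)
  step pc=1: andi  $r0, $r4, 13  regs=(0,6,0,1,7)
  step pc=2: bne  $r1, $r0, L9  cond=T  regs=(0,6,0,1,7)
  step pc=3: addi  $r1, $r3, 12  regs=(0,13,0,1,7)
  step pc=9: or   $r2, $r1, $r2  regs=(0,13,13,1,7)
  step pc=10: xor  $r3, $r1, $r2  regs=(0,13,13,0,7)

13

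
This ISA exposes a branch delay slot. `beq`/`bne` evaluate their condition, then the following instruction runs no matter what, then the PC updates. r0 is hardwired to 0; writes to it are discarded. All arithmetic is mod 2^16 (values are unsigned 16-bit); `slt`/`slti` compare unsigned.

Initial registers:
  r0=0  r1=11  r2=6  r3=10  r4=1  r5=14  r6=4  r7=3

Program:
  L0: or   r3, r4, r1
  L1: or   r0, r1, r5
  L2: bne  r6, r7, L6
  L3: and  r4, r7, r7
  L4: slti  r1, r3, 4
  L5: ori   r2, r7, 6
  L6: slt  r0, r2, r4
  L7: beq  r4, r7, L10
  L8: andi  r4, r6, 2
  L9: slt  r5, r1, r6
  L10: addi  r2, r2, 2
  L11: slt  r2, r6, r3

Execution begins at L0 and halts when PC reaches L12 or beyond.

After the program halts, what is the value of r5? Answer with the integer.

#0 or   r3, r4, r1 ; 0/11/6/11/1/14/4/3
#1 or   r0, r1, r5 ; 0/11/6/11/1/14/4/3
#2 bne  r6, r7, L6 ; 0/11/6/11/1/14/4/3 ; →target
#3 and  r4, r7, r7 ; 0/11/6/11/3/14/4/3
#6 slt  r0, r2, r4 ; 0/11/6/11/3/14/4/3
#7 beq  r4, r7, L10 ; 0/11/6/11/3/14/4/3 ; →target
#8 andi  r4, r6, 2 ; 0/11/6/11/0/14/4/3
#10 addi  r2, r2, 2 ; 0/11/8/11/0/14/4/3
#11 slt  r2, r6, r3 ; 0/11/1/11/0/14/4/3

14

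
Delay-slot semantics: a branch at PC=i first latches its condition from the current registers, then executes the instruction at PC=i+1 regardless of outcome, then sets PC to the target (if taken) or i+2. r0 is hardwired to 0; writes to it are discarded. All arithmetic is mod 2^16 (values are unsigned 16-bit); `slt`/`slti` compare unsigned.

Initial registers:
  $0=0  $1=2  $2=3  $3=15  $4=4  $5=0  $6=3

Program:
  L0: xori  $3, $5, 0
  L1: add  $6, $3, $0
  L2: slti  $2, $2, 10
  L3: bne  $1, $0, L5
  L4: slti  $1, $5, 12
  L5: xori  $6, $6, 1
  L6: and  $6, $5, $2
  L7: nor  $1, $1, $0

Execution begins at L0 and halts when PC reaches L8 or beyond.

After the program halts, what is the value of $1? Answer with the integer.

65534

PC=0  xori  $3, $5, 0        | $0=0 $1=2 $2=3 $3=0 $4=4 $5=0 $6=3
PC=1  add  $6, $3, $0        | $0=0 $1=2 $2=3 $3=0 $4=4 $5=0 $6=0
PC=2  slti  $2, $2, 10       | $0=0 $1=2 $2=1 $3=0 $4=4 $5=0 $6=0
PC=3  bne  $1, $0, L5        | $0=0 $1=2 $2=1 $3=0 $4=4 $5=0 $6=0  [TAKEN]
PC=4  slti  $1, $5, 12       | $0=0 $1=1 $2=1 $3=0 $4=4 $5=0 $6=0
PC=5  xori  $6, $6, 1        | $0=0 $1=1 $2=1 $3=0 $4=4 $5=0 $6=1
PC=6  and  $6, $5, $2        | $0=0 $1=1 $2=1 $3=0 $4=4 $5=0 $6=0
PC=7  nor  $1, $1, $0        | $0=0 $1=65534 $2=1 $3=0 $4=4 $5=0 $6=0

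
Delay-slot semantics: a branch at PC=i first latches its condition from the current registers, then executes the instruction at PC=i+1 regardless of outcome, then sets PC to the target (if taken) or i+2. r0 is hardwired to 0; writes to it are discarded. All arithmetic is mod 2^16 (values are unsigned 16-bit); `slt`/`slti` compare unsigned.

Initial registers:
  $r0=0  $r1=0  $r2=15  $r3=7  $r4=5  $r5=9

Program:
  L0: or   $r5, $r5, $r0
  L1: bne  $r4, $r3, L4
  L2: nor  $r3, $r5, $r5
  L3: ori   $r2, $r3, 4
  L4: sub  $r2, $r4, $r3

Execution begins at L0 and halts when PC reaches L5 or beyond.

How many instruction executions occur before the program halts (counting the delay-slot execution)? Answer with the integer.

4

  step pc=0: or   $r5, $r5, $r0  regs=(0,0,15,7,5,9)
  step pc=1: bne  $r4, $r3, L4  cond=T  regs=(0,0,15,7,5,9)
  step pc=2: nor  $r3, $r5, $r5  regs=(0,0,15,65526,5,9)
  step pc=4: sub  $r2, $r4, $r3  regs=(0,0,15,65526,5,9)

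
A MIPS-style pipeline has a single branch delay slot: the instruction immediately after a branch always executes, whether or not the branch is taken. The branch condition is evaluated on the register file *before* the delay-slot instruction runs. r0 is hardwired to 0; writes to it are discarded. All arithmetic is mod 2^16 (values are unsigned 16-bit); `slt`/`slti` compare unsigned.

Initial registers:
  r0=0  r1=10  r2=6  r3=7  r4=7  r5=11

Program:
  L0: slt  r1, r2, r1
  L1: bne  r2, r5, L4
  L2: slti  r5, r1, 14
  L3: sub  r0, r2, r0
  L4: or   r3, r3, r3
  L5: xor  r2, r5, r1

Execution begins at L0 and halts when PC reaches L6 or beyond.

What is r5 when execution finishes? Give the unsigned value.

  step pc=0: slt  r1, r2, r1  regs=(0,1,6,7,7,11)
  step pc=1: bne  r2, r5, L4  cond=T  regs=(0,1,6,7,7,11)
  step pc=2: slti  r5, r1, 14  regs=(0,1,6,7,7,1)
  step pc=4: or   r3, r3, r3  regs=(0,1,6,7,7,1)
  step pc=5: xor  r2, r5, r1  regs=(0,1,0,7,7,1)

1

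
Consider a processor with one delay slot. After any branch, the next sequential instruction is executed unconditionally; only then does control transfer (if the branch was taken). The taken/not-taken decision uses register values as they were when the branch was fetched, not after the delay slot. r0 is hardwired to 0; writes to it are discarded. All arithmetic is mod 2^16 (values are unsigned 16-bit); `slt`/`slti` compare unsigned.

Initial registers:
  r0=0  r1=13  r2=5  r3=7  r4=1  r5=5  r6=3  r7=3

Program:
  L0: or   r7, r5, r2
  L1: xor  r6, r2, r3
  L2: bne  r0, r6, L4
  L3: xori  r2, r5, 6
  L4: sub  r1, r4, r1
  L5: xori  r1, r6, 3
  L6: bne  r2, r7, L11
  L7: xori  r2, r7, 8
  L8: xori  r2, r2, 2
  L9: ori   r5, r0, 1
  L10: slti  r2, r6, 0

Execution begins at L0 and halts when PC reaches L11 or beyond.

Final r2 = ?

13

  step pc=0: or   r7, r5, r2  regs=(0,13,5,7,1,5,3,5)
  step pc=1: xor  r6, r2, r3  regs=(0,13,5,7,1,5,2,5)
  step pc=2: bne  r0, r6, L4  cond=T  regs=(0,13,5,7,1,5,2,5)
  step pc=3: xori  r2, r5, 6  regs=(0,13,3,7,1,5,2,5)
  step pc=4: sub  r1, r4, r1  regs=(0,65524,3,7,1,5,2,5)
  step pc=5: xori  r1, r6, 3  regs=(0,1,3,7,1,5,2,5)
  step pc=6: bne  r2, r7, L11  cond=T  regs=(0,1,3,7,1,5,2,5)
  step pc=7: xori  r2, r7, 8  regs=(0,1,13,7,1,5,2,5)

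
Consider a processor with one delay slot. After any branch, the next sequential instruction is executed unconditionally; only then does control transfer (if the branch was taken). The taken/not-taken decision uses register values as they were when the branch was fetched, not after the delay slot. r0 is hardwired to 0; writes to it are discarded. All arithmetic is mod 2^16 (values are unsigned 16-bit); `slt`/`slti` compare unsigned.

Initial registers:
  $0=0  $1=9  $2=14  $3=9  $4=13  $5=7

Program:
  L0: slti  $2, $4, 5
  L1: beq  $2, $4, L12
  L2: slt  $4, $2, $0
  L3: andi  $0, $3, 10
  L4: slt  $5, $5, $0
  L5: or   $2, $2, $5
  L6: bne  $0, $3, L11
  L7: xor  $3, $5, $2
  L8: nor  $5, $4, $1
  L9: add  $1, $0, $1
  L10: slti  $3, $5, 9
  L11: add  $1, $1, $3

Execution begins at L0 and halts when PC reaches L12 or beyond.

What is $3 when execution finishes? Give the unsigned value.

0

#0 slti  $2, $4, 5 ; 0/9/0/9/13/7
#1 beq  $2, $4, L12 ; 0/9/0/9/13/7 ; →fallthru
#2 slt  $4, $2, $0 ; 0/9/0/9/0/7
#3 andi  $0, $3, 10 ; 0/9/0/9/0/7
#4 slt  $5, $5, $0 ; 0/9/0/9/0/0
#5 or   $2, $2, $5 ; 0/9/0/9/0/0
#6 bne  $0, $3, L11 ; 0/9/0/9/0/0 ; →target
#7 xor  $3, $5, $2 ; 0/9/0/0/0/0
#11 add  $1, $1, $3 ; 0/9/0/0/0/0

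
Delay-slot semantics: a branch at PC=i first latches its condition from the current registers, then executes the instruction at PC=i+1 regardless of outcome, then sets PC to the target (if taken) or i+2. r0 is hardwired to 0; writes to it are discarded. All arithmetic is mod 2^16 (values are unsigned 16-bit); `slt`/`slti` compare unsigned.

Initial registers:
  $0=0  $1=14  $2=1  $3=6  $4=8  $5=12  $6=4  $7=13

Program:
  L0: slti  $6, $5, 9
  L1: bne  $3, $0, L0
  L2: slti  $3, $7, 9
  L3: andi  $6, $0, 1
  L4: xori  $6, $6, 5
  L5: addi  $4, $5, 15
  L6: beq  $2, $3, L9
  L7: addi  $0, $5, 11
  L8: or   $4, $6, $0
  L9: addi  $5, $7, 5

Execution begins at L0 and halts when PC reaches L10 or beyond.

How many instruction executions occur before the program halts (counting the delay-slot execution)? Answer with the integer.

13

#0 slti  $6, $5, 9 ; 0/14/1/6/8/12/0/13
#1 bne  $3, $0, L0 ; 0/14/1/6/8/12/0/13 ; →target
#2 slti  $3, $7, 9 ; 0/14/1/0/8/12/0/13
#0 slti  $6, $5, 9 ; 0/14/1/0/8/12/0/13
#1 bne  $3, $0, L0 ; 0/14/1/0/8/12/0/13 ; →fallthru
#2 slti  $3, $7, 9 ; 0/14/1/0/8/12/0/13
#3 andi  $6, $0, 1 ; 0/14/1/0/8/12/0/13
#4 xori  $6, $6, 5 ; 0/14/1/0/8/12/5/13
#5 addi  $4, $5, 15 ; 0/14/1/0/27/12/5/13
#6 beq  $2, $3, L9 ; 0/14/1/0/27/12/5/13 ; →fallthru
#7 addi  $0, $5, 11 ; 0/14/1/0/27/12/5/13
#8 or   $4, $6, $0 ; 0/14/1/0/5/12/5/13
#9 addi  $5, $7, 5 ; 0/14/1/0/5/18/5/13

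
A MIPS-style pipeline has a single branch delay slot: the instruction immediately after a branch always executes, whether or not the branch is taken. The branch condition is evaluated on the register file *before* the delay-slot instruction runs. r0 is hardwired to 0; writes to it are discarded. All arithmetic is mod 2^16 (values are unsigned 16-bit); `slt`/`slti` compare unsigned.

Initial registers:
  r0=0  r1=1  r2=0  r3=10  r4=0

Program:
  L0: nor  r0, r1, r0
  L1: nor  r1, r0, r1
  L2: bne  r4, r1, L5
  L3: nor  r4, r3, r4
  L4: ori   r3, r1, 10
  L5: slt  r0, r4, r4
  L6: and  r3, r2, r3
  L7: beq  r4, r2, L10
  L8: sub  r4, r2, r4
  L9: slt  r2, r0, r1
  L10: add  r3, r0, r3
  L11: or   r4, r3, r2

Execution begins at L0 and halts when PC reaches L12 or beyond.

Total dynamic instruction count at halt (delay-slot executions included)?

11

[0] nor  r0, r1, r0  →  {r0:0, r1:1, r2:0, r3:10, r4:0}
[1] nor  r1, r0, r1  →  {r0:0, r1:65534, r2:0, r3:10, r4:0}
[2] bne  r4, r1, L5  →  {r0:0, r1:65534, r2:0, r3:10, r4:0}  ⟨branch taken⟩
[3] nor  r4, r3, r4  →  {r0:0, r1:65534, r2:0, r3:10, r4:65525}
[5] slt  r0, r4, r4  →  {r0:0, r1:65534, r2:0, r3:10, r4:65525}
[6] and  r3, r2, r3  →  {r0:0, r1:65534, r2:0, r3:0, r4:65525}
[7] beq  r4, r2, L10  →  {r0:0, r1:65534, r2:0, r3:0, r4:65525}  ⟨branch fallthrough⟩
[8] sub  r4, r2, r4  →  {r0:0, r1:65534, r2:0, r3:0, r4:11}
[9] slt  r2, r0, r1  →  {r0:0, r1:65534, r2:1, r3:0, r4:11}
[10] add  r3, r0, r3  →  {r0:0, r1:65534, r2:1, r3:0, r4:11}
[11] or   r4, r3, r2  →  {r0:0, r1:65534, r2:1, r3:0, r4:1}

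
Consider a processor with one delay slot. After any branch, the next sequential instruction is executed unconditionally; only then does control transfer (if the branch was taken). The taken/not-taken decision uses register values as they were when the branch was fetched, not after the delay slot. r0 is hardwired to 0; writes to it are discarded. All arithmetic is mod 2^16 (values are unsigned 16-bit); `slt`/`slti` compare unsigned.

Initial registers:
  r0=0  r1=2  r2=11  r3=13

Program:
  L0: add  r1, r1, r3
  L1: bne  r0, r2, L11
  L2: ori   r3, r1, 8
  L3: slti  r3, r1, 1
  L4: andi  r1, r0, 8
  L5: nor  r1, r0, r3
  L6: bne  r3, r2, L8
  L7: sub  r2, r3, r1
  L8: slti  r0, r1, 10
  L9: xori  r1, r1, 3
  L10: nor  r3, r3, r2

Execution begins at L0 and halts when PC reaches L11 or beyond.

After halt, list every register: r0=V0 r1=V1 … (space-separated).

PC=0  add  r1, r1, r3        | r0=0 r1=15 r2=11 r3=13
PC=1  bne  r0, r2, L11       | r0=0 r1=15 r2=11 r3=13  [TAKEN]
PC=2  ori   r3, r1, 8        | r0=0 r1=15 r2=11 r3=15

r0=0 r1=15 r2=11 r3=15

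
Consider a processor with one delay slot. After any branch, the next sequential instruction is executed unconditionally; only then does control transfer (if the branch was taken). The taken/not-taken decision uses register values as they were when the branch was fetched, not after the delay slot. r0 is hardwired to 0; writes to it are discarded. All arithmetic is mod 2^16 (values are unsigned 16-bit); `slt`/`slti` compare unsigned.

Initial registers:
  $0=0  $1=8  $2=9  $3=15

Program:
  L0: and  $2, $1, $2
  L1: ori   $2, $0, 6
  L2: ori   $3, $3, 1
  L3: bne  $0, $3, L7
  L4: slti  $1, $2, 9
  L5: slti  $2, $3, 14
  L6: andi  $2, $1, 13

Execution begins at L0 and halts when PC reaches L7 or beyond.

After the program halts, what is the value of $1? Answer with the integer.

#0 and  $2, $1, $2 ; 0/8/8/15
#1 ori   $2, $0, 6 ; 0/8/6/15
#2 ori   $3, $3, 1 ; 0/8/6/15
#3 bne  $0, $3, L7 ; 0/8/6/15 ; →target
#4 slti  $1, $2, 9 ; 0/1/6/15

1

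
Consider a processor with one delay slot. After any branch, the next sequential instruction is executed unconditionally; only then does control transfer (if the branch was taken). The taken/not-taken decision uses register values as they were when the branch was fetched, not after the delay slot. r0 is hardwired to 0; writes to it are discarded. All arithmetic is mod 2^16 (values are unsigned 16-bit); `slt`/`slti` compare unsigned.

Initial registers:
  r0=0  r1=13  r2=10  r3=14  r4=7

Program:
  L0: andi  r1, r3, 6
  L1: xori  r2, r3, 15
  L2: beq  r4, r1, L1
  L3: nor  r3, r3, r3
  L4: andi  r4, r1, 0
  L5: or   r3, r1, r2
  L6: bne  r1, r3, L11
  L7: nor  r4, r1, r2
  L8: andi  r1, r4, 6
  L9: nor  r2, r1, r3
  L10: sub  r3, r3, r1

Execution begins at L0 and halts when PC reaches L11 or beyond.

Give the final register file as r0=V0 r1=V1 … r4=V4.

r0=0 r1=6 r2=1 r3=7 r4=65528

[0] andi  r1, r3, 6  →  {r0:0, r1:6, r2:10, r3:14, r4:7}
[1] xori  r2, r3, 15  →  {r0:0, r1:6, r2:1, r3:14, r4:7}
[2] beq  r4, r1, L1  →  {r0:0, r1:6, r2:1, r3:14, r4:7}  ⟨branch fallthrough⟩
[3] nor  r3, r3, r3  →  {r0:0, r1:6, r2:1, r3:65521, r4:7}
[4] andi  r4, r1, 0  →  {r0:0, r1:6, r2:1, r3:65521, r4:0}
[5] or   r3, r1, r2  →  {r0:0, r1:6, r2:1, r3:7, r4:0}
[6] bne  r1, r3, L11  →  {r0:0, r1:6, r2:1, r3:7, r4:0}  ⟨branch taken⟩
[7] nor  r4, r1, r2  →  {r0:0, r1:6, r2:1, r3:7, r4:65528}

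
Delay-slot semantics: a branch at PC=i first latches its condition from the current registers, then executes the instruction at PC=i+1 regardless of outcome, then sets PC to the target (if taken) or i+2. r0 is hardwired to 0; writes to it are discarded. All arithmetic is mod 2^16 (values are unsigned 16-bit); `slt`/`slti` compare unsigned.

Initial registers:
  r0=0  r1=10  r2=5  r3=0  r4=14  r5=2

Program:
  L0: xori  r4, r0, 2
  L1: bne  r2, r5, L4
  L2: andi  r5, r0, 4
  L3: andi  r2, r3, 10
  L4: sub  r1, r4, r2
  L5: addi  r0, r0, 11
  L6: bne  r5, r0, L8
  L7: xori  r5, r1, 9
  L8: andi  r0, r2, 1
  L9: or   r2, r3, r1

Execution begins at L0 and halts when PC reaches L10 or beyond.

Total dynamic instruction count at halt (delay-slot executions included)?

9

PC=0  xori  r4, r0, 2        | r0=0 r1=10 r2=5 r3=0 r4=2 r5=2
PC=1  bne  r2, r5, L4        | r0=0 r1=10 r2=5 r3=0 r4=2 r5=2  [TAKEN]
PC=2  andi  r5, r0, 4        | r0=0 r1=10 r2=5 r3=0 r4=2 r5=0
PC=4  sub  r1, r4, r2        | r0=0 r1=65533 r2=5 r3=0 r4=2 r5=0
PC=5  addi  r0, r0, 11       | r0=0 r1=65533 r2=5 r3=0 r4=2 r5=0
PC=6  bne  r5, r0, L8        | r0=0 r1=65533 r2=5 r3=0 r4=2 r5=0  [not taken]
PC=7  xori  r5, r1, 9        | r0=0 r1=65533 r2=5 r3=0 r4=2 r5=65524
PC=8  andi  r0, r2, 1        | r0=0 r1=65533 r2=5 r3=0 r4=2 r5=65524
PC=9  or   r2, r3, r1        | r0=0 r1=65533 r2=65533 r3=0 r4=2 r5=65524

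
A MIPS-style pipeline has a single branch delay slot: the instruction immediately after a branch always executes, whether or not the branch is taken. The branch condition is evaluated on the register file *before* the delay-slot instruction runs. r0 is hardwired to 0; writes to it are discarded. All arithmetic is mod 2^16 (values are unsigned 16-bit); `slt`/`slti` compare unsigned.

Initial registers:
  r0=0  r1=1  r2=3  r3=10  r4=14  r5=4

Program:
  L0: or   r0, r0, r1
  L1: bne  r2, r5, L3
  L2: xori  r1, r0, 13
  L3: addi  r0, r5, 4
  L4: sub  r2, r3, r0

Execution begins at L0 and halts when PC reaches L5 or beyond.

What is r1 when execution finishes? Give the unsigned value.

13

#0 or   r0, r0, r1 ; 0/1/3/10/14/4
#1 bne  r2, r5, L3 ; 0/1/3/10/14/4 ; →target
#2 xori  r1, r0, 13 ; 0/13/3/10/14/4
#3 addi  r0, r5, 4 ; 0/13/3/10/14/4
#4 sub  r2, r3, r0 ; 0/13/10/10/14/4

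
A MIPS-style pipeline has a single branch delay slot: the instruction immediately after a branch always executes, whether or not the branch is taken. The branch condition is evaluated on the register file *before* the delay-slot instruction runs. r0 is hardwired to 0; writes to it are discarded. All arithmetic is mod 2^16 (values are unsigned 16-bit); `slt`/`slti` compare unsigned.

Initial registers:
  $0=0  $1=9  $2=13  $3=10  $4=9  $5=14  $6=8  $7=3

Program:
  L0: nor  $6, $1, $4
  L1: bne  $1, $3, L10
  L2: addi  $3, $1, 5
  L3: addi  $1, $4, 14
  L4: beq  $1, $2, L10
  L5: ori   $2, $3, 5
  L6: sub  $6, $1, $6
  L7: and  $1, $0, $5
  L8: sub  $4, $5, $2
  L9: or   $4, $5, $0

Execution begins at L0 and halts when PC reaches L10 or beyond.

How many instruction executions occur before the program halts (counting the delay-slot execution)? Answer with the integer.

  step pc=0: nor  $6, $1, $4  regs=(0,9,13,10,9,14,65526,3)
  step pc=1: bne  $1, $3, L10  cond=T  regs=(0,9,13,10,9,14,65526,3)
  step pc=2: addi  $3, $1, 5  regs=(0,9,13,14,9,14,65526,3)

3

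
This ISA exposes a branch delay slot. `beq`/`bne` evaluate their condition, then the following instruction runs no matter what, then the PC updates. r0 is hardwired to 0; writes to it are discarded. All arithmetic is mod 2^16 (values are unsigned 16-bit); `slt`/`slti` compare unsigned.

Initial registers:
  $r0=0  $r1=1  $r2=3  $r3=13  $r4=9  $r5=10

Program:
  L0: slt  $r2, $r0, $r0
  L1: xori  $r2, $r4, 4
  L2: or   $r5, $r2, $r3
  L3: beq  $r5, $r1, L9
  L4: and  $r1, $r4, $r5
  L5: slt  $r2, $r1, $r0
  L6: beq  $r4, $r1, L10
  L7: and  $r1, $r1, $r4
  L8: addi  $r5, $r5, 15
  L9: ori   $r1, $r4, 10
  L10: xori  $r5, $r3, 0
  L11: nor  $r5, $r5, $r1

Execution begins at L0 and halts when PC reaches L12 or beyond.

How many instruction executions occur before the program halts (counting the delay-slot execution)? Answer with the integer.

10

  step pc=0: slt  $r2, $r0, $r0  regs=(0,1,0,13,9,10)
  step pc=1: xori  $r2, $r4, 4  regs=(0,1,13,13,9,10)
  step pc=2: or   $r5, $r2, $r3  regs=(0,1,13,13,9,13)
  step pc=3: beq  $r5, $r1, L9  cond=F  regs=(0,1,13,13,9,13)
  step pc=4: and  $r1, $r4, $r5  regs=(0,9,13,13,9,13)
  step pc=5: slt  $r2, $r1, $r0  regs=(0,9,0,13,9,13)
  step pc=6: beq  $r4, $r1, L10  cond=T  regs=(0,9,0,13,9,13)
  step pc=7: and  $r1, $r1, $r4  regs=(0,9,0,13,9,13)
  step pc=10: xori  $r5, $r3, 0  regs=(0,9,0,13,9,13)
  step pc=11: nor  $r5, $r5, $r1  regs=(0,9,0,13,9,65522)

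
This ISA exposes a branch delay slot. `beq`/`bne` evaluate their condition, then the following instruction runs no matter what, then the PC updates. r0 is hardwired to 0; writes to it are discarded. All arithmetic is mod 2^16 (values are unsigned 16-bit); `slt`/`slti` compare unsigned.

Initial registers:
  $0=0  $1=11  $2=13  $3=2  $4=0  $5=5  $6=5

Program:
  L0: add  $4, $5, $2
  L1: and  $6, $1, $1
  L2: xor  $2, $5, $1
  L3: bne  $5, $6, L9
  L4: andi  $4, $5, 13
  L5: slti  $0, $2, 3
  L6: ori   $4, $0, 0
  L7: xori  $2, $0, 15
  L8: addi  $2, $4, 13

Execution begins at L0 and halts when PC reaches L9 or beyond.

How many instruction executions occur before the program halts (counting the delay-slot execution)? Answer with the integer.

#0 add  $4, $5, $2 ; 0/11/13/2/18/5/5
#1 and  $6, $1, $1 ; 0/11/13/2/18/5/11
#2 xor  $2, $5, $1 ; 0/11/14/2/18/5/11
#3 bne  $5, $6, L9 ; 0/11/14/2/18/5/11 ; →target
#4 andi  $4, $5, 13 ; 0/11/14/2/5/5/11

5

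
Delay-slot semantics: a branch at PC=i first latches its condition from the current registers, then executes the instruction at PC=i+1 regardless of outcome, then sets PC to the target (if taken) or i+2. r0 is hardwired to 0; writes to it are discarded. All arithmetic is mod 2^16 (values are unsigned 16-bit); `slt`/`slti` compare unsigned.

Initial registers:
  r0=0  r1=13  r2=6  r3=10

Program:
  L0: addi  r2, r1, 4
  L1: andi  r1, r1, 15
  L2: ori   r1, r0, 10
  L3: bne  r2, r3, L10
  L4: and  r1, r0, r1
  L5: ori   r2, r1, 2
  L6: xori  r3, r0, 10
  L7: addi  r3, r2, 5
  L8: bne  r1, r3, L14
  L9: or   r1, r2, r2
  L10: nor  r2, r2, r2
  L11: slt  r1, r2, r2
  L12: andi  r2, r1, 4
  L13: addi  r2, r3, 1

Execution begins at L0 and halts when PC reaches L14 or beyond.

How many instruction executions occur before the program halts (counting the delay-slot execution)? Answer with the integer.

9

#0 addi  r2, r1, 4 ; 0/13/17/10
#1 andi  r1, r1, 15 ; 0/13/17/10
#2 ori   r1, r0, 10 ; 0/10/17/10
#3 bne  r2, r3, L10 ; 0/10/17/10 ; →target
#4 and  r1, r0, r1 ; 0/0/17/10
#10 nor  r2, r2, r2 ; 0/0/65518/10
#11 slt  r1, r2, r2 ; 0/0/65518/10
#12 andi  r2, r1, 4 ; 0/0/0/10
#13 addi  r2, r3, 1 ; 0/0/11/10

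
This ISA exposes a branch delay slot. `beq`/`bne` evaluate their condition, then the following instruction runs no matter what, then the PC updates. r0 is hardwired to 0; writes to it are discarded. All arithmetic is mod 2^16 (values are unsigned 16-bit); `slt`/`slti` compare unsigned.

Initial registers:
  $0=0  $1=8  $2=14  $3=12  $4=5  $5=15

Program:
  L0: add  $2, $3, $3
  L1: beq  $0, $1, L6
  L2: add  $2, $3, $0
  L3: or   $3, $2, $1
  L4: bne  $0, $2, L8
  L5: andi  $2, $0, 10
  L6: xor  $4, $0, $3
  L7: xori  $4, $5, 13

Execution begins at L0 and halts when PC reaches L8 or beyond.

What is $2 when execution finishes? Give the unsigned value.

  step pc=0: add  $2, $3, $3  regs=(0,8,24,12,5,15)
  step pc=1: beq  $0, $1, L6  cond=F  regs=(0,8,24,12,5,15)
  step pc=2: add  $2, $3, $0  regs=(0,8,12,12,5,15)
  step pc=3: or   $3, $2, $1  regs=(0,8,12,12,5,15)
  step pc=4: bne  $0, $2, L8  cond=T  regs=(0,8,12,12,5,15)
  step pc=5: andi  $2, $0, 10  regs=(0,8,0,12,5,15)

0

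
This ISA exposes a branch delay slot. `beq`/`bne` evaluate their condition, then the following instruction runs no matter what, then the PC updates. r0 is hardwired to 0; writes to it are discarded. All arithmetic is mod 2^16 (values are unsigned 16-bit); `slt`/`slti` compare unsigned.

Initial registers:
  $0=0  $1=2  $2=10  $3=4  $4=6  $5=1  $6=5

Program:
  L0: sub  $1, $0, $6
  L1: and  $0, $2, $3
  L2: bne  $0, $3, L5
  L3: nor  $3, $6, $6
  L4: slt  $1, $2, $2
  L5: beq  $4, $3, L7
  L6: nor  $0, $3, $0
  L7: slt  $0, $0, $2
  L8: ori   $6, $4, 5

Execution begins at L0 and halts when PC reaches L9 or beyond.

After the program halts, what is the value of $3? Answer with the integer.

[0] sub  $1, $0, $6  →  {$0:0, $1:65531, $2:10, $3:4, $4:6, $5:1, $6:5}
[1] and  $0, $2, $3  →  {$0:0, $1:65531, $2:10, $3:4, $4:6, $5:1, $6:5}
[2] bne  $0, $3, L5  →  {$0:0, $1:65531, $2:10, $3:4, $4:6, $5:1, $6:5}  ⟨branch taken⟩
[3] nor  $3, $6, $6  →  {$0:0, $1:65531, $2:10, $3:65530, $4:6, $5:1, $6:5}
[5] beq  $4, $3, L7  →  {$0:0, $1:65531, $2:10, $3:65530, $4:6, $5:1, $6:5}  ⟨branch fallthrough⟩
[6] nor  $0, $3, $0  →  {$0:0, $1:65531, $2:10, $3:65530, $4:6, $5:1, $6:5}
[7] slt  $0, $0, $2  →  {$0:0, $1:65531, $2:10, $3:65530, $4:6, $5:1, $6:5}
[8] ori   $6, $4, 5  →  {$0:0, $1:65531, $2:10, $3:65530, $4:6, $5:1, $6:7}

65530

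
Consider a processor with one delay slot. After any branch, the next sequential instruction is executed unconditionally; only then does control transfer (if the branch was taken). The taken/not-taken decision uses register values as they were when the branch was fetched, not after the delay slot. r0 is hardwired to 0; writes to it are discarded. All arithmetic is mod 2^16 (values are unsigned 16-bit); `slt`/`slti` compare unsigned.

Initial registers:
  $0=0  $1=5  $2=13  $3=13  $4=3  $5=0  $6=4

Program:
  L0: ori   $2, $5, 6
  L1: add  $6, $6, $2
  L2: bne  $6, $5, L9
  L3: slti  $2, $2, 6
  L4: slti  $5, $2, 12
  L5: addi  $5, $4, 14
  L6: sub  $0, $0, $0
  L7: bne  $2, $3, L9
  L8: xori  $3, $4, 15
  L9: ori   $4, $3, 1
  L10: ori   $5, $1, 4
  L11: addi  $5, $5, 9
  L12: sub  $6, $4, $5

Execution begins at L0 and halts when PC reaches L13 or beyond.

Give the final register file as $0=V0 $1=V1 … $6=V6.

$0=0 $1=5 $2=0 $3=13 $4=13 $5=14 $6=65535

PC=0  ori   $2, $5, 6        | $0=0 $1=5 $2=6 $3=13 $4=3 $5=0 $6=4
PC=1  add  $6, $6, $2        | $0=0 $1=5 $2=6 $3=13 $4=3 $5=0 $6=10
PC=2  bne  $6, $5, L9        | $0=0 $1=5 $2=6 $3=13 $4=3 $5=0 $6=10  [TAKEN]
PC=3  slti  $2, $2, 6        | $0=0 $1=5 $2=0 $3=13 $4=3 $5=0 $6=10
PC=9  ori   $4, $3, 1        | $0=0 $1=5 $2=0 $3=13 $4=13 $5=0 $6=10
PC=10 ori   $5, $1, 4        | $0=0 $1=5 $2=0 $3=13 $4=13 $5=5 $6=10
PC=11 addi  $5, $5, 9        | $0=0 $1=5 $2=0 $3=13 $4=13 $5=14 $6=10
PC=12 sub  $6, $4, $5        | $0=0 $1=5 $2=0 $3=13 $4=13 $5=14 $6=65535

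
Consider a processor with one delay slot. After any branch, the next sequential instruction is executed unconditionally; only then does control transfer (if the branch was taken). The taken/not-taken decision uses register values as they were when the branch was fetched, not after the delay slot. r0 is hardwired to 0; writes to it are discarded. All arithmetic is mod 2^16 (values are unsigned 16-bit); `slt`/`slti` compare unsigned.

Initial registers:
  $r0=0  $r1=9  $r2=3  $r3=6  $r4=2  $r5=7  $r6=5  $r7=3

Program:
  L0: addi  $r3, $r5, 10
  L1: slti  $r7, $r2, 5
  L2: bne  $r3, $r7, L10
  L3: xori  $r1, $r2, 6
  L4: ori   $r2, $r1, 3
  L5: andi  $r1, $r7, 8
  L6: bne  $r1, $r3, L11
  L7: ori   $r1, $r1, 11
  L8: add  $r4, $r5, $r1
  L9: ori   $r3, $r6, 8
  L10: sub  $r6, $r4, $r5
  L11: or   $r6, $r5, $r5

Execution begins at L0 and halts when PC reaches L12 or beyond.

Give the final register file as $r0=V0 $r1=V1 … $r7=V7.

$r0=0 $r1=5 $r2=3 $r3=17 $r4=2 $r5=7 $r6=7 $r7=1

  step pc=0: addi  $r3, $r5, 10  regs=(0,9,3,17,2,7,5,3)
  step pc=1: slti  $r7, $r2, 5  regs=(0,9,3,17,2,7,5,1)
  step pc=2: bne  $r3, $r7, L10  cond=T  regs=(0,9,3,17,2,7,5,1)
  step pc=3: xori  $r1, $r2, 6  regs=(0,5,3,17,2,7,5,1)
  step pc=10: sub  $r6, $r4, $r5  regs=(0,5,3,17,2,7,65531,1)
  step pc=11: or   $r6, $r5, $r5  regs=(0,5,3,17,2,7,7,1)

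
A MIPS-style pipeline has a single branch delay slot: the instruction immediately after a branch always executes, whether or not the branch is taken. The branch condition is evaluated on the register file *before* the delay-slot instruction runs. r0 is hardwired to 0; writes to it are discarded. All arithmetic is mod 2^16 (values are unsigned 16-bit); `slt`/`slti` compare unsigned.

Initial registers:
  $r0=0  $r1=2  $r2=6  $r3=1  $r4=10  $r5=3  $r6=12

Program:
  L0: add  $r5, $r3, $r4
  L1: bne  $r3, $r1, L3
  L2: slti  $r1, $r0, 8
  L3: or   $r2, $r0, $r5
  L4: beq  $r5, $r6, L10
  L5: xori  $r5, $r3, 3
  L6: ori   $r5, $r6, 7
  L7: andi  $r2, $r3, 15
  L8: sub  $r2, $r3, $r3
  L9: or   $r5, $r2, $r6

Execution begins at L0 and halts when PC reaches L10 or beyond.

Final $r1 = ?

1

[0] add  $r5, $r3, $r4  →  {$r0:0, $r1:2, $r2:6, $r3:1, $r4:10, $r5:11, $r6:12}
[1] bne  $r3, $r1, L3  →  {$r0:0, $r1:2, $r2:6, $r3:1, $r4:10, $r5:11, $r6:12}  ⟨branch taken⟩
[2] slti  $r1, $r0, 8  →  {$r0:0, $r1:1, $r2:6, $r3:1, $r4:10, $r5:11, $r6:12}
[3] or   $r2, $r0, $r5  →  {$r0:0, $r1:1, $r2:11, $r3:1, $r4:10, $r5:11, $r6:12}
[4] beq  $r5, $r6, L10  →  {$r0:0, $r1:1, $r2:11, $r3:1, $r4:10, $r5:11, $r6:12}  ⟨branch fallthrough⟩
[5] xori  $r5, $r3, 3  →  {$r0:0, $r1:1, $r2:11, $r3:1, $r4:10, $r5:2, $r6:12}
[6] ori   $r5, $r6, 7  →  {$r0:0, $r1:1, $r2:11, $r3:1, $r4:10, $r5:15, $r6:12}
[7] andi  $r2, $r3, 15  →  {$r0:0, $r1:1, $r2:1, $r3:1, $r4:10, $r5:15, $r6:12}
[8] sub  $r2, $r3, $r3  →  {$r0:0, $r1:1, $r2:0, $r3:1, $r4:10, $r5:15, $r6:12}
[9] or   $r5, $r2, $r6  →  {$r0:0, $r1:1, $r2:0, $r3:1, $r4:10, $r5:12, $r6:12}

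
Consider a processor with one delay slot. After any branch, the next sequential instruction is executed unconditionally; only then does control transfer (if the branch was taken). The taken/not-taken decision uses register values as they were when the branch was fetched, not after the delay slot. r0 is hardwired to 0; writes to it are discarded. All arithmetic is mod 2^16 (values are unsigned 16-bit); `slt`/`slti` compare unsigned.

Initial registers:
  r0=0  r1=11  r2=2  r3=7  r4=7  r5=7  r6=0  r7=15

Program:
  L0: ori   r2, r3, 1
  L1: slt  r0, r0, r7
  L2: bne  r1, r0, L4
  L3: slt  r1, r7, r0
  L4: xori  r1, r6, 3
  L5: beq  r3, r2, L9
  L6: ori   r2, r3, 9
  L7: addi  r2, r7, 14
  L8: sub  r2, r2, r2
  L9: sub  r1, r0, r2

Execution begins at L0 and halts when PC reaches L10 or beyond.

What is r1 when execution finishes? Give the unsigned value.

65521

  step pc=0: ori   r2, r3, 1  regs=(0,11,7,7,7,7,0,15)
  step pc=1: slt  r0, r0, r7  regs=(0,11,7,7,7,7,0,15)
  step pc=2: bne  r1, r0, L4  cond=T  regs=(0,11,7,7,7,7,0,15)
  step pc=3: slt  r1, r7, r0  regs=(0,0,7,7,7,7,0,15)
  step pc=4: xori  r1, r6, 3  regs=(0,3,7,7,7,7,0,15)
  step pc=5: beq  r3, r2, L9  cond=T  regs=(0,3,7,7,7,7,0,15)
  step pc=6: ori   r2, r3, 9  regs=(0,3,15,7,7,7,0,15)
  step pc=9: sub  r1, r0, r2  regs=(0,65521,15,7,7,7,0,15)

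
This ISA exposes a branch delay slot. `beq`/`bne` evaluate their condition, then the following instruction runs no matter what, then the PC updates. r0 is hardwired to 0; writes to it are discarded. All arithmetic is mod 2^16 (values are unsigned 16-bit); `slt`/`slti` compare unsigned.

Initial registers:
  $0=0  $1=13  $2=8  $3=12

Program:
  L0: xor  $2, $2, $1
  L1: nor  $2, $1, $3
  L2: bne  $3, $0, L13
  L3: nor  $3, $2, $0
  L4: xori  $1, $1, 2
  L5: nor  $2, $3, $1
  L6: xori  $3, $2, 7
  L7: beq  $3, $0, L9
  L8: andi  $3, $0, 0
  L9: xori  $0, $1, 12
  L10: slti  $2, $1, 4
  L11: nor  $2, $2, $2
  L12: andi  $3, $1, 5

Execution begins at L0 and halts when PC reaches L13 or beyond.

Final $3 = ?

[0] xor  $2, $2, $1  →  {$0:0, $1:13, $2:5, $3:12}
[1] nor  $2, $1, $3  →  {$0:0, $1:13, $2:65522, $3:12}
[2] bne  $3, $0, L13  →  {$0:0, $1:13, $2:65522, $3:12}  ⟨branch taken⟩
[3] nor  $3, $2, $0  →  {$0:0, $1:13, $2:65522, $3:13}

13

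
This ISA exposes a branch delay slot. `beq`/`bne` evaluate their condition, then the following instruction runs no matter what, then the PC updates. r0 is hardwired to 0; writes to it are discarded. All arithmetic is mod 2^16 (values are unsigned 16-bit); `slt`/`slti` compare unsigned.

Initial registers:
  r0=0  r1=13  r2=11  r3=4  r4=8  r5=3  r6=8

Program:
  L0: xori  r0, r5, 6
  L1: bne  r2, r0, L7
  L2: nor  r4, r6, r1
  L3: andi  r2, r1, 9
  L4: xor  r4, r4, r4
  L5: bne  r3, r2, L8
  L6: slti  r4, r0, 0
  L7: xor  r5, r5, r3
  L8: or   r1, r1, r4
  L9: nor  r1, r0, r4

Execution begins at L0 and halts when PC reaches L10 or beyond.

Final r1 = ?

#0 xori  r0, r5, 6 ; 0/13/11/4/8/3/8
#1 bne  r2, r0, L7 ; 0/13/11/4/8/3/8 ; →target
#2 nor  r4, r6, r1 ; 0/13/11/4/65522/3/8
#7 xor  r5, r5, r3 ; 0/13/11/4/65522/7/8
#8 or   r1, r1, r4 ; 0/65535/11/4/65522/7/8
#9 nor  r1, r0, r4 ; 0/13/11/4/65522/7/8

13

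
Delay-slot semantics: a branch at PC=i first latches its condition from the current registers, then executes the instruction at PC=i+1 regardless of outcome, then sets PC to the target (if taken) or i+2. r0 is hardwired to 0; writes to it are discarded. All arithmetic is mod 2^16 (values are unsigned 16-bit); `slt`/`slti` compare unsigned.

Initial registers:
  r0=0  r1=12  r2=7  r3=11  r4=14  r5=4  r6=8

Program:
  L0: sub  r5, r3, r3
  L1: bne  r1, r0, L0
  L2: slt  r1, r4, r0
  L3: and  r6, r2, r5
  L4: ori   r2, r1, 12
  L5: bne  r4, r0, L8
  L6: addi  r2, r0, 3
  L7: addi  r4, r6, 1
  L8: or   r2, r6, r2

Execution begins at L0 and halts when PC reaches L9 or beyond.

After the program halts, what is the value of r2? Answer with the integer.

3

[0] sub  r5, r3, r3  →  {r0:0, r1:12, r2:7, r3:11, r4:14, r5:0, r6:8}
[1] bne  r1, r0, L0  →  {r0:0, r1:12, r2:7, r3:11, r4:14, r5:0, r6:8}  ⟨branch taken⟩
[2] slt  r1, r4, r0  →  {r0:0, r1:0, r2:7, r3:11, r4:14, r5:0, r6:8}
[0] sub  r5, r3, r3  →  {r0:0, r1:0, r2:7, r3:11, r4:14, r5:0, r6:8}
[1] bne  r1, r0, L0  →  {r0:0, r1:0, r2:7, r3:11, r4:14, r5:0, r6:8}  ⟨branch fallthrough⟩
[2] slt  r1, r4, r0  →  {r0:0, r1:0, r2:7, r3:11, r4:14, r5:0, r6:8}
[3] and  r6, r2, r5  →  {r0:0, r1:0, r2:7, r3:11, r4:14, r5:0, r6:0}
[4] ori   r2, r1, 12  →  {r0:0, r1:0, r2:12, r3:11, r4:14, r5:0, r6:0}
[5] bne  r4, r0, L8  →  {r0:0, r1:0, r2:12, r3:11, r4:14, r5:0, r6:0}  ⟨branch taken⟩
[6] addi  r2, r0, 3  →  {r0:0, r1:0, r2:3, r3:11, r4:14, r5:0, r6:0}
[8] or   r2, r6, r2  →  {r0:0, r1:0, r2:3, r3:11, r4:14, r5:0, r6:0}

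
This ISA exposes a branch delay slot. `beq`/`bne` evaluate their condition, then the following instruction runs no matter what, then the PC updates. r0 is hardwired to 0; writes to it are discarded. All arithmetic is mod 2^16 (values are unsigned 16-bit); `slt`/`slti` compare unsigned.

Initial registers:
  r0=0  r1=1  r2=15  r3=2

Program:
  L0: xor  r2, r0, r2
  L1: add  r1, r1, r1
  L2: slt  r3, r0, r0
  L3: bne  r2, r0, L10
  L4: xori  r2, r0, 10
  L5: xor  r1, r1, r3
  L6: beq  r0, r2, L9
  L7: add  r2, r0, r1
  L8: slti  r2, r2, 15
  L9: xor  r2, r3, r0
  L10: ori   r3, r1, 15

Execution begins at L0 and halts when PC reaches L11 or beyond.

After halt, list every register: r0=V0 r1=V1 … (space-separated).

r0=0 r1=2 r2=10 r3=15

  step pc=0: xor  r2, r0, r2  regs=(0,1,15,2)
  step pc=1: add  r1, r1, r1  regs=(0,2,15,2)
  step pc=2: slt  r3, r0, r0  regs=(0,2,15,0)
  step pc=3: bne  r2, r0, L10  cond=T  regs=(0,2,15,0)
  step pc=4: xori  r2, r0, 10  regs=(0,2,10,0)
  step pc=10: ori   r3, r1, 15  regs=(0,2,10,15)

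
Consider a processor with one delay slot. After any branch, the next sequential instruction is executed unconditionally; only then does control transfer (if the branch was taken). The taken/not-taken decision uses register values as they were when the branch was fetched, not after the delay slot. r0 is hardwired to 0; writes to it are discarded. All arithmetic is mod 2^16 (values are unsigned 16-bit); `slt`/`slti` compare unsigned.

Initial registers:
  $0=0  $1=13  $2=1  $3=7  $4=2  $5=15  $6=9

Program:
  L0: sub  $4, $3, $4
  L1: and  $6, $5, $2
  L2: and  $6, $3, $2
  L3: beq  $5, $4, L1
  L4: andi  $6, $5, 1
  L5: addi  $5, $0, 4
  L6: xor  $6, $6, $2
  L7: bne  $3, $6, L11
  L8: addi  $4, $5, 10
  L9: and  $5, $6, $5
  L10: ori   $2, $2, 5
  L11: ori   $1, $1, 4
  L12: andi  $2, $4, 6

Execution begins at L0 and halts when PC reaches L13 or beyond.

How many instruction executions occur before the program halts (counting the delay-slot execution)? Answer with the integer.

#0 sub  $4, $3, $4 ; 0/13/1/7/5/15/9
#1 and  $6, $5, $2 ; 0/13/1/7/5/15/1
#2 and  $6, $3, $2 ; 0/13/1/7/5/15/1
#3 beq  $5, $4, L1 ; 0/13/1/7/5/15/1 ; →fallthru
#4 andi  $6, $5, 1 ; 0/13/1/7/5/15/1
#5 addi  $5, $0, 4 ; 0/13/1/7/5/4/1
#6 xor  $6, $6, $2 ; 0/13/1/7/5/4/0
#7 bne  $3, $6, L11 ; 0/13/1/7/5/4/0 ; →target
#8 addi  $4, $5, 10 ; 0/13/1/7/14/4/0
#11 ori   $1, $1, 4 ; 0/13/1/7/14/4/0
#12 andi  $2, $4, 6 ; 0/13/6/7/14/4/0

11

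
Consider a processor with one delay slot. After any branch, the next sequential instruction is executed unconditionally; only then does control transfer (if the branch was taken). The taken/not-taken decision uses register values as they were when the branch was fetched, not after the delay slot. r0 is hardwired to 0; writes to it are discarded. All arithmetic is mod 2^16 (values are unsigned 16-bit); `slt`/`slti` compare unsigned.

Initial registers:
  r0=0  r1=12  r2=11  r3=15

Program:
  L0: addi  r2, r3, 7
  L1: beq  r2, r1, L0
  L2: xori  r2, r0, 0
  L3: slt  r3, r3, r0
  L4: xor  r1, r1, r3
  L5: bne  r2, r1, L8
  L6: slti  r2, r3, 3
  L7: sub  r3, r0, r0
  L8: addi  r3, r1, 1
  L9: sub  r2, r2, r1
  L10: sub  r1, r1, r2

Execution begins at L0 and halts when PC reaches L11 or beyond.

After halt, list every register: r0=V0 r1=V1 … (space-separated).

#0 addi  r2, r3, 7 ; 0/12/22/15
#1 beq  r2, r1, L0 ; 0/12/22/15 ; →fallthru
#2 xori  r2, r0, 0 ; 0/12/0/15
#3 slt  r3, r3, r0 ; 0/12/0/0
#4 xor  r1, r1, r3 ; 0/12/0/0
#5 bne  r2, r1, L8 ; 0/12/0/0 ; →target
#6 slti  r2, r3, 3 ; 0/12/1/0
#8 addi  r3, r1, 1 ; 0/12/1/13
#9 sub  r2, r2, r1 ; 0/12/65525/13
#10 sub  r1, r1, r2 ; 0/23/65525/13

r0=0 r1=23 r2=65525 r3=13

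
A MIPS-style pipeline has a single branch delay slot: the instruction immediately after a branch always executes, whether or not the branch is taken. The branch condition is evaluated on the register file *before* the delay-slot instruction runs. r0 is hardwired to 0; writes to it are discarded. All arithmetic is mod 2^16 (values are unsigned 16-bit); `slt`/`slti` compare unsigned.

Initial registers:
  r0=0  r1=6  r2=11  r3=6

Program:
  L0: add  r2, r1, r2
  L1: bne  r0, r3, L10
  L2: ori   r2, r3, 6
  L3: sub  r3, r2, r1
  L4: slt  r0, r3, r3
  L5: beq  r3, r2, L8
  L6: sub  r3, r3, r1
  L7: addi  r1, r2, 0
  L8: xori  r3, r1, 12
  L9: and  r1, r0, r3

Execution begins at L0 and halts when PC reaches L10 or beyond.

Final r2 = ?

6

#0 add  r2, r1, r2 ; 0/6/17/6
#1 bne  r0, r3, L10 ; 0/6/17/6 ; →target
#2 ori   r2, r3, 6 ; 0/6/6/6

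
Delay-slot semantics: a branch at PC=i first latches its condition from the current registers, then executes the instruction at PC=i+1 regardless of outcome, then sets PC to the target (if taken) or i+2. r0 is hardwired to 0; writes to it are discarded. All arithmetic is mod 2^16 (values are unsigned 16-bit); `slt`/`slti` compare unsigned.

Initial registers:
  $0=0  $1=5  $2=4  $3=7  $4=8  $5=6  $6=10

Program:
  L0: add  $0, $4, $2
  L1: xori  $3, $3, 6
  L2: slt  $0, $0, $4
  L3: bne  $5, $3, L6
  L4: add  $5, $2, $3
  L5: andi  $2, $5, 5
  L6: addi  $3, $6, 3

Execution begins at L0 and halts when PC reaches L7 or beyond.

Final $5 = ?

#0 add  $0, $4, $2 ; 0/5/4/7/8/6/10
#1 xori  $3, $3, 6 ; 0/5/4/1/8/6/10
#2 slt  $0, $0, $4 ; 0/5/4/1/8/6/10
#3 bne  $5, $3, L6 ; 0/5/4/1/8/6/10 ; →target
#4 add  $5, $2, $3 ; 0/5/4/1/8/5/10
#6 addi  $3, $6, 3 ; 0/5/4/13/8/5/10

5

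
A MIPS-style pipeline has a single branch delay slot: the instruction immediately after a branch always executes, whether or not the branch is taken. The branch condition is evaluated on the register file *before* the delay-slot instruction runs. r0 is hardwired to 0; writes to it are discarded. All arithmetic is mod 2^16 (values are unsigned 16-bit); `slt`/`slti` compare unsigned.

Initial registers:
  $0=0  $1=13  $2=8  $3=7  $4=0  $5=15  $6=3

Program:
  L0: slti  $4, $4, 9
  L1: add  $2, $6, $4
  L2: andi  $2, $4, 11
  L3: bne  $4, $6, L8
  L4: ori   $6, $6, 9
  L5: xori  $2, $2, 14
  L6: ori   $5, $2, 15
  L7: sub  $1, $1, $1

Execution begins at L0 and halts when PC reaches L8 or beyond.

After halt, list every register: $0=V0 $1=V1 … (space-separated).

[0] slti  $4, $4, 9  →  {$0:0, $1:13, $2:8, $3:7, $4:1, $5:15, $6:3}
[1] add  $2, $6, $4  →  {$0:0, $1:13, $2:4, $3:7, $4:1, $5:15, $6:3}
[2] andi  $2, $4, 11  →  {$0:0, $1:13, $2:1, $3:7, $4:1, $5:15, $6:3}
[3] bne  $4, $6, L8  →  {$0:0, $1:13, $2:1, $3:7, $4:1, $5:15, $6:3}  ⟨branch taken⟩
[4] ori   $6, $6, 9  →  {$0:0, $1:13, $2:1, $3:7, $4:1, $5:15, $6:11}

$0=0 $1=13 $2=1 $3=7 $4=1 $5=15 $6=11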